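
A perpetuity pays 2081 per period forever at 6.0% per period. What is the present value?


PV = PMT / i
= 2081 / 0.06
= 34683.3333


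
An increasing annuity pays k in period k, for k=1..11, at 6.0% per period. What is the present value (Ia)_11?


(Ia)_n = sum_{k=1}^{n} k * v^k, v = 1/(1+i)
v = 0.943396
Sum computed term by term:
(Ia)_11 = 42.7571


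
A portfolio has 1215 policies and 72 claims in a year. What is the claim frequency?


frequency = claims / policies
= 72 / 1215
= 0.0593


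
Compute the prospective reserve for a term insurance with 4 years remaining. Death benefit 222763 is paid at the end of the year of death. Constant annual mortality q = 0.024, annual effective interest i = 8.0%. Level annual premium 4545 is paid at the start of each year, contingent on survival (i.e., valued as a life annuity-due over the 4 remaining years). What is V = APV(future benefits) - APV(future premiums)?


v = 1/(1+i) = 0.925926
APV(future benefits) per unit = sum_{k=0}^{3} k_p_x * q * v^(k+1) = 0.076854
APV(future benefits) = 222763 * 0.076854 = 17120.1839
Life annuity-due factor ä_{x:4} = sum_{k=0}^{3} k_p_x * v^k = 3.458421
APV(future premiums) = 4545 * 3.458421 = 15718.5242
V = 17120.1839 - 15718.5242
= 1401.6597


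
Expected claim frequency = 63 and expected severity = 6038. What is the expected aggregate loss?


E[S] = E[N] * E[X]
= 63 * 6038
= 380394


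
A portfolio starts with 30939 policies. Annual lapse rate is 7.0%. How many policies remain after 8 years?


remaining = initial * (1 - lapse)^years
= 30939 * (1 - 0.07)^8
= 30939 * 0.559582
= 17312.9016


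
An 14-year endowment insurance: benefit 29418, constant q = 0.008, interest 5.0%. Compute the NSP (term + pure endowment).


Term component = 2226.2335
Pure endowment = 14_p_x * v^14 * benefit = 0.893642 * 0.505068 * 29418 = 13277.8075
NSP = 15504.0409


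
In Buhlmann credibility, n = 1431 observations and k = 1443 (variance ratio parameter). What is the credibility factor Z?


Z = n / (n + k)
= 1431 / (1431 + 1443)
= 1431 / 2874
= 0.4979


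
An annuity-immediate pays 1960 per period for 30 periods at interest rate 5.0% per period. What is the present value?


PV = PMT * (1 - (1+i)^(-n)) / i
= 1960 * (1 - (1+0.05)^(-30)) / 0.05
= 1960 * (1 - 0.231377) / 0.05
= 1960 * 15.372451
= 30130.004


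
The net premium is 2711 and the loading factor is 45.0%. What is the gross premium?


Gross = net * (1 + loading)
= 2711 * (1 + 0.45)
= 2711 * 1.45
= 3930.95


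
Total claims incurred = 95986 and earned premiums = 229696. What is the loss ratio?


Loss ratio = claims / premiums
= 95986 / 229696
= 0.4179


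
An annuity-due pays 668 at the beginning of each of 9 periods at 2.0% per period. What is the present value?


PV_due = PMT * (1-(1+i)^(-n))/i * (1+i)
PV_immediate = 5452.3741
PV_due = 5452.3741 * 1.02
= 5561.4216


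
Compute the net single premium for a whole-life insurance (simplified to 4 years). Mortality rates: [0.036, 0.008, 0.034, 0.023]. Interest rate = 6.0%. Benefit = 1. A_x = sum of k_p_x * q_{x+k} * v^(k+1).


v = 0.943396
Year 0: k_p_x=1.0, q=0.036, term=0.033962
Year 1: k_p_x=0.964, q=0.008, term=0.006864
Year 2: k_p_x=0.956288, q=0.034, term=0.027299
Year 3: k_p_x=0.923774, q=0.023, term=0.016829
A_x = 0.085


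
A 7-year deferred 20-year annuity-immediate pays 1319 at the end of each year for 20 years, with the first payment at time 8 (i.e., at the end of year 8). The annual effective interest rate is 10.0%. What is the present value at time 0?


PV at time 7 of the 20-year annuity-immediate:
a_n = 1319 * (1-(1+0.1)^(-20))/0.1 = 11229.3905
Discount back 7 years to time 0:
PV = 11229.3905 * (1+0.1)^(-7)
= 11229.3905 * 0.513158
= 5762.4529


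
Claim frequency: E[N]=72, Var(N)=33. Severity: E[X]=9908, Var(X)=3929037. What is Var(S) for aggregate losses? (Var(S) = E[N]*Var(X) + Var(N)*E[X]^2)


Var(S) = E[N]*Var(X) + Var(N)*E[X]^2
= 72*3929037 + 33*9908^2
= 282890664 + 3239559312
= 3.5224e+09


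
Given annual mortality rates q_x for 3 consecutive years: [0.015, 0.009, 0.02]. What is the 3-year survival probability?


p_k = 1 - q_k for each year
Survival = product of (1 - q_k)
= 0.985 * 0.991 * 0.98
= 0.9566


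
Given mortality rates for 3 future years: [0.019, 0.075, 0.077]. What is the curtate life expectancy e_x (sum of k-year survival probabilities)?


e_x = sum_{k=1}^{n} k_p_x
k_p_x values:
  1_p_x = 0.981
  2_p_x = 0.907425
  3_p_x = 0.837553
e_x = 2.726


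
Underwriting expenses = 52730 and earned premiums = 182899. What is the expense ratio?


Expense ratio = expenses / premiums
= 52730 / 182899
= 0.2883


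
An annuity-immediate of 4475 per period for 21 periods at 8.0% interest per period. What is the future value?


FV = PMT * ((1+i)^n - 1) / i
= 4475 * ((1.08)^21 - 1) / 0.08
= 4475 * (5.033834 - 1) / 0.08
= 225642.5735


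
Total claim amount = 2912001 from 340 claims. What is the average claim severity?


severity = total / number
= 2912001 / 340
= 8564.7088


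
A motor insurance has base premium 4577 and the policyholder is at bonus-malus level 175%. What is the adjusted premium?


adjusted = base * BM_level / 100
= 4577 * 175 / 100
= 4577 * 1.75
= 8009.75


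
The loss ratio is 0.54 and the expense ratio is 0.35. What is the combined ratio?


Combined ratio = loss ratio + expense ratio
= 0.54 + 0.35
= 0.89


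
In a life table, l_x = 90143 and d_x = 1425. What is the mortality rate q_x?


q_x = d_x / l_x
= 1425 / 90143
= 0.0158


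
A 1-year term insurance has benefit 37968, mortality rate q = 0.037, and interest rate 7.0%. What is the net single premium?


NSP = benefit * q * v
v = 1/(1+i) = 0.934579
NSP = 37968 * 0.037 * 0.934579
= 1312.9121


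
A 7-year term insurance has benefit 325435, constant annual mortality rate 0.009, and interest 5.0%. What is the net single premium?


NSP = benefit * sum_{k=0}^{n-1} k_p_x * q * v^(k+1)
With constant q=0.009, v=0.952381
Sum = 0.050781
NSP = 325435 * 0.050781
= 16526.0651


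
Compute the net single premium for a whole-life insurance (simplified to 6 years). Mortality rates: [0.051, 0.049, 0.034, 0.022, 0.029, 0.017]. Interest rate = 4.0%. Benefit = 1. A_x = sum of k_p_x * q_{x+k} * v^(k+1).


v = 0.961538
Year 0: k_p_x=1.0, q=0.051, term=0.049038
Year 1: k_p_x=0.949, q=0.049, term=0.042993
Year 2: k_p_x=0.902499, q=0.034, term=0.027279
Year 3: k_p_x=0.871814, q=0.022, term=0.016395
Year 4: k_p_x=0.852634, q=0.029, term=0.020323
Year 5: k_p_x=0.827908, q=0.017, term=0.011123
A_x = 0.1672


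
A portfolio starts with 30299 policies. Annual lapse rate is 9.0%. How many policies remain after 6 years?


remaining = initial * (1 - lapse)^years
= 30299 * (1 - 0.09)^6
= 30299 * 0.567869
= 17205.8705


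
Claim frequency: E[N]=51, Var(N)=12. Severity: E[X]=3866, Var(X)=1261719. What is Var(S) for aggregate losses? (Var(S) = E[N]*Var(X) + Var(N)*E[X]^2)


Var(S) = E[N]*Var(X) + Var(N)*E[X]^2
= 51*1261719 + 12*3866^2
= 64347669 + 179351472
= 2.4370e+08


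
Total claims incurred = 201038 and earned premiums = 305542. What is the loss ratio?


Loss ratio = claims / premiums
= 201038 / 305542
= 0.658


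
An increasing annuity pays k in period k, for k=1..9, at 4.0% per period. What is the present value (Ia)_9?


(Ia)_n = sum_{k=1}^{n} k * v^k, v = 1/(1+i)
v = 0.961538
Sum computed term by term:
(Ia)_9 = 35.2366


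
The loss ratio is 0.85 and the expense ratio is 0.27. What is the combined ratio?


Combined ratio = loss ratio + expense ratio
= 0.85 + 0.27
= 1.12


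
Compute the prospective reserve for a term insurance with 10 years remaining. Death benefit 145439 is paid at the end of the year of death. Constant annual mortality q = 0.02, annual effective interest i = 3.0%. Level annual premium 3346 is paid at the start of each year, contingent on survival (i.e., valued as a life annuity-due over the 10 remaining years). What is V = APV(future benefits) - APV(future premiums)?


v = 1/(1+i) = 0.970874
APV(future benefits) per unit = sum_{k=0}^{9} k_p_x * q * v^(k+1) = 0.156808
APV(future benefits) = 145439 * 0.156808 = 22806.0625
Life annuity-due factor ä_{x:10} = sum_{k=0}^{9} k_p_x * v^k = 8.075635
APV(future premiums) = 3346 * 8.075635 = 27021.0733
V = 22806.0625 - 27021.0733
= -4215.0108


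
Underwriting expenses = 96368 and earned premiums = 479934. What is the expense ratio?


Expense ratio = expenses / premiums
= 96368 / 479934
= 0.2008


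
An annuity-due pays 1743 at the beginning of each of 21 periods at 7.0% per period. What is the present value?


PV_due = PMT * (1-(1+i)^(-n))/i * (1+i)
PV_immediate = 18886.3241
PV_due = 18886.3241 * 1.07
= 20208.3668


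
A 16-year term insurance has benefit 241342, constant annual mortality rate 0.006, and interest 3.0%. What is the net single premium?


NSP = benefit * sum_{k=0}^{n-1} k_p_x * q * v^(k+1)
With constant q=0.006, v=0.970874
Sum = 0.07234
NSP = 241342 * 0.07234
= 17458.6374


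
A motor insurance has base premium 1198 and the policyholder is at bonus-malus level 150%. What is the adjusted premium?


adjusted = base * BM_level / 100
= 1198 * 150 / 100
= 1198 * 1.5
= 1797.0


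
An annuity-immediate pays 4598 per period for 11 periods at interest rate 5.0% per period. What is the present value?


PV = PMT * (1 - (1+i)^(-n)) / i
= 4598 * (1 - (1+0.05)^(-11)) / 0.05
= 4598 * (1 - 0.584679) / 0.05
= 4598 * 8.306414
= 38192.8926


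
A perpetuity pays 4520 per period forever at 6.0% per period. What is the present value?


PV = PMT / i
= 4520 / 0.06
= 75333.3333


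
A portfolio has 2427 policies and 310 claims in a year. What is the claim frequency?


frequency = claims / policies
= 310 / 2427
= 0.1277


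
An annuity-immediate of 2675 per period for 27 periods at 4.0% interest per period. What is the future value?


FV = PMT * ((1+i)^n - 1) / i
= 2675 * ((1.04)^27 - 1) / 0.04
= 2675 * (2.883369 - 1) / 0.04
= 125950.2735


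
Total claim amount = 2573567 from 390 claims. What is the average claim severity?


severity = total / number
= 2573567 / 390
= 6598.8897


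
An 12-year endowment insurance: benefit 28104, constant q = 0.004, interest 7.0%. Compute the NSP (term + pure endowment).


Term component = 876.2948
Pure endowment = 12_p_x * v^12 * benefit = 0.953042 * 0.444012 * 28104 = 11892.5467
NSP = 12768.8415


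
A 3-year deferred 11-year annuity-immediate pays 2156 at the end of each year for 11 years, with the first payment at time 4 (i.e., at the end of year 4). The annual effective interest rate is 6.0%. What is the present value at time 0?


PV at time 3 of the 11-year annuity-immediate:
a_n = 2156 * (1-(1+0.06)^(-11))/0.06 = 17004.1016
Discount back 3 years to time 0:
PV = 17004.1016 * (1+0.06)^(-3)
= 17004.1016 * 0.839619
= 14276.9716


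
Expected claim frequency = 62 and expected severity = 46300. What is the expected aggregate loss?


E[S] = E[N] * E[X]
= 62 * 46300
= 2.8706e+06


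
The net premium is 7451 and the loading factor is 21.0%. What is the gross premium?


Gross = net * (1 + loading)
= 7451 * (1 + 0.21)
= 7451 * 1.21
= 9015.71


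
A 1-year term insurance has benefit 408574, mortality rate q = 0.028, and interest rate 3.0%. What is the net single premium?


NSP = benefit * q * v
v = 1/(1+i) = 0.970874
NSP = 408574 * 0.028 * 0.970874
= 11106.866


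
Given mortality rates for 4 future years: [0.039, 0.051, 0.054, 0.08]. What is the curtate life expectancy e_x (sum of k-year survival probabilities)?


e_x = sum_{k=1}^{n} k_p_x
k_p_x values:
  1_p_x = 0.961
  2_p_x = 0.911989
  3_p_x = 0.862742
  4_p_x = 0.793722
e_x = 3.5295


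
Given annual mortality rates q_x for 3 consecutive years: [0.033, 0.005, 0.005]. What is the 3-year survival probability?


p_k = 1 - q_k for each year
Survival = product of (1 - q_k)
= 0.967 * 0.995 * 0.995
= 0.9574


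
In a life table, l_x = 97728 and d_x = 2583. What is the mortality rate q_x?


q_x = d_x / l_x
= 2583 / 97728
= 0.0264


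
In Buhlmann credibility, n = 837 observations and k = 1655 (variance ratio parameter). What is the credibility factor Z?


Z = n / (n + k)
= 837 / (837 + 1655)
= 837 / 2492
= 0.3359


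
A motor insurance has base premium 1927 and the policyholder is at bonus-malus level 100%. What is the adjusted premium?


adjusted = base * BM_level / 100
= 1927 * 100 / 100
= 1927 * 1.0
= 1927.0


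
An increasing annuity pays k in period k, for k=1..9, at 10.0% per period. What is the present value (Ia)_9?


(Ia)_n = sum_{k=1}^{n} k * v^k, v = 1/(1+i)
v = 0.909091
Sum computed term by term:
(Ia)_9 = 25.1805


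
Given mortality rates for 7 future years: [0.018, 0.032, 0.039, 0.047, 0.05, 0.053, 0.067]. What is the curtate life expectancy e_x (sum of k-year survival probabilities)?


e_x = sum_{k=1}^{n} k_p_x
k_p_x values:
  1_p_x = 0.982
  2_p_x = 0.950576
  3_p_x = 0.913504
  4_p_x = 0.870569
  5_p_x = 0.82704
  6_p_x = 0.783207
  7_p_x = 0.730732
e_x = 6.0576


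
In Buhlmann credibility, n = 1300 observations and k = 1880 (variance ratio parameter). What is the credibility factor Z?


Z = n / (n + k)
= 1300 / (1300 + 1880)
= 1300 / 3180
= 0.4088


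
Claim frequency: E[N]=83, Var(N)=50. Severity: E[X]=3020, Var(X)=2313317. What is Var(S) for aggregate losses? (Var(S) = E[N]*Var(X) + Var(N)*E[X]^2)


Var(S) = E[N]*Var(X) + Var(N)*E[X]^2
= 83*2313317 + 50*3020^2
= 192005311 + 456020000
= 6.4803e+08


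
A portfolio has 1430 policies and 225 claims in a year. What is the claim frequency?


frequency = claims / policies
= 225 / 1430
= 0.1573


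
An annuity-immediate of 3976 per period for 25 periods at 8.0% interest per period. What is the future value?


FV = PMT * ((1+i)^n - 1) / i
= 3976 * ((1.08)^25 - 1) / 0.08
= 3976 * (6.848475 - 1) / 0.08
= 290669.2173


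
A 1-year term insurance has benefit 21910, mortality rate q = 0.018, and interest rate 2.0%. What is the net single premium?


NSP = benefit * q * v
v = 1/(1+i) = 0.980392
NSP = 21910 * 0.018 * 0.980392
= 386.6471


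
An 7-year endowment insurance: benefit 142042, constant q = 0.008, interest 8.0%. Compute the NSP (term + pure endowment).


Term component = 5790.2934
Pure endowment = 7_p_x * v^7 * benefit = 0.945326 * 0.58349 * 142042 = 78348.7723
NSP = 84139.0657


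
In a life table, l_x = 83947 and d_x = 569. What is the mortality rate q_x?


q_x = d_x / l_x
= 569 / 83947
= 0.0068


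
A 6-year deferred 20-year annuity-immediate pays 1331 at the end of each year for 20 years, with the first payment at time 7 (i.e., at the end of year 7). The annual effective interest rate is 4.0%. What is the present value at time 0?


PV at time 6 of the 20-year annuity-immediate:
a_n = 1331 * (1-(1+0.04)^(-20))/0.04 = 18088.7244
Discount back 6 years to time 0:
PV = 18088.7244 * (1+0.04)^(-6)
= 18088.7244 * 0.790315
= 14295.7816


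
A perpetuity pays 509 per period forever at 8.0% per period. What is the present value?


PV = PMT / i
= 509 / 0.08
= 6362.5


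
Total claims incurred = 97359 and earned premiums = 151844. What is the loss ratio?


Loss ratio = claims / premiums
= 97359 / 151844
= 0.6412


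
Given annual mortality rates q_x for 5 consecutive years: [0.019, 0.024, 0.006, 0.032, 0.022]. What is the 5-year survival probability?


p_k = 1 - q_k for each year
Survival = product of (1 - q_k)
= 0.981 * 0.976 * 0.994 * 0.968 * 0.978
= 0.901


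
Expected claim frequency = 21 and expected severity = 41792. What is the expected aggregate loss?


E[S] = E[N] * E[X]
= 21 * 41792
= 877632


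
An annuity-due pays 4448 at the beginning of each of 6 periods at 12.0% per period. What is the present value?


PV_due = PMT * (1-(1+i)^(-n))/i * (1+i)
PV_immediate = 18287.5398
PV_due = 18287.5398 * 1.12
= 20482.0445


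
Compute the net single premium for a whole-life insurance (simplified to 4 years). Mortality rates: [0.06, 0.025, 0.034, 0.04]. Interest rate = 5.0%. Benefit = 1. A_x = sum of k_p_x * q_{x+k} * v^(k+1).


v = 0.952381
Year 0: k_p_x=1.0, q=0.06, term=0.057143
Year 1: k_p_x=0.94, q=0.025, term=0.021315
Year 2: k_p_x=0.9165, q=0.034, term=0.026918
Year 3: k_p_x=0.885339, q=0.04, term=0.029135
A_x = 0.1345


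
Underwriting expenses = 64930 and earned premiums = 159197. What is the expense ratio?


Expense ratio = expenses / premiums
= 64930 / 159197
= 0.4079


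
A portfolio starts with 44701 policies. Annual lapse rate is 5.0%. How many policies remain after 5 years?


remaining = initial * (1 - lapse)^years
= 44701 * (1 - 0.05)^5
= 44701 * 0.773781
= 34588.7817


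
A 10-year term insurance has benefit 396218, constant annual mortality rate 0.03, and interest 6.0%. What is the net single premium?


NSP = benefit * sum_{k=0}^{n-1} k_p_x * q * v^(k+1)
With constant q=0.03, v=0.943396
Sum = 0.196075
NSP = 396218 * 0.196075
= 77688.6054


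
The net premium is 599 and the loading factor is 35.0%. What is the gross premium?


Gross = net * (1 + loading)
= 599 * (1 + 0.35)
= 599 * 1.35
= 808.65


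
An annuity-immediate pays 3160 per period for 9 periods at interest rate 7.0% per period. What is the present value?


PV = PMT * (1 - (1+i)^(-n)) / i
= 3160 * (1 - (1+0.07)^(-9)) / 0.07
= 3160 * (1 - 0.543934) / 0.07
= 3160 * 6.515232
= 20588.1339


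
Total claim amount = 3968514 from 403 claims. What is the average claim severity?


severity = total / number
= 3968514 / 403
= 9847.4293


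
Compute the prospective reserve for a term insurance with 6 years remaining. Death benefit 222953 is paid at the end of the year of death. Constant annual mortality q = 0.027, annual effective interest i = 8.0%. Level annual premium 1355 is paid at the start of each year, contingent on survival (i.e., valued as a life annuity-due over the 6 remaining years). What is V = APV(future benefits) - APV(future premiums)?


v = 1/(1+i) = 0.925926
APV(future benefits) per unit = sum_{k=0}^{5} k_p_x * q * v^(k+1) = 0.117405
APV(future benefits) = 222953 * 0.117405 = 26175.7061
Life annuity-due factor ä_{x:6} = sum_{k=0}^{5} k_p_x * v^k = 4.696184
APV(future premiums) = 1355 * 4.696184 = 6363.3289
V = 26175.7061 - 6363.3289
= 19812.3772


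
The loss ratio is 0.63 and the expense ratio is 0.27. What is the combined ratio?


Combined ratio = loss ratio + expense ratio
= 0.63 + 0.27
= 0.9


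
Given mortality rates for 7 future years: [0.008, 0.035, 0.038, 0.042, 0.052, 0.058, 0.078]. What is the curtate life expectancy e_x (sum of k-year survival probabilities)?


e_x = sum_{k=1}^{n} k_p_x
k_p_x values:
  1_p_x = 0.992
  2_p_x = 0.95728
  3_p_x = 0.920903
  4_p_x = 0.882225
  5_p_x = 0.83635
  6_p_x = 0.787841
  7_p_x = 0.72639
e_x = 6.103


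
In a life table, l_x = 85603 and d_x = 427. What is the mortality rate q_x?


q_x = d_x / l_x
= 427 / 85603
= 0.005


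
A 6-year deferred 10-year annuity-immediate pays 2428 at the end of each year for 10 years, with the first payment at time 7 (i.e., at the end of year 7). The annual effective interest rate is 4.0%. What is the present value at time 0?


PV at time 6 of the 10-year annuity-immediate:
a_n = 2428 * (1-(1+0.04)^(-10))/0.04 = 19693.255
Discount back 6 years to time 0:
PV = 19693.255 * (1+0.04)^(-6)
= 19693.255 * 0.790315
= 15563.8654


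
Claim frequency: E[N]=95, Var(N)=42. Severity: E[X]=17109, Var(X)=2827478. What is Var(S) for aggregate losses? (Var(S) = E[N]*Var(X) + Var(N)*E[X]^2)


Var(S) = E[N]*Var(X) + Var(N)*E[X]^2
= 95*2827478 + 42*17109^2
= 268610410 + 12294151002
= 1.2563e+10


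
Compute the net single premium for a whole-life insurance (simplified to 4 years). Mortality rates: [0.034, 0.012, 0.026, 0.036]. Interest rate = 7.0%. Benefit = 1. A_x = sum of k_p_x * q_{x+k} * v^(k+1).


v = 0.934579
Year 0: k_p_x=1.0, q=0.034, term=0.031776
Year 1: k_p_x=0.966, q=0.012, term=0.010125
Year 2: k_p_x=0.954408, q=0.026, term=0.020256
Year 3: k_p_x=0.929593, q=0.036, term=0.025531
A_x = 0.0877


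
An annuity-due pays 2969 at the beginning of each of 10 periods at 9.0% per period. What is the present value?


PV_due = PMT * (1-(1+i)^(-n))/i * (1+i)
PV_immediate = 19054.0257
PV_due = 19054.0257 * 1.09
= 20768.888


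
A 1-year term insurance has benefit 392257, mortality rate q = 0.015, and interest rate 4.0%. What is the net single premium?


NSP = benefit * q * v
v = 1/(1+i) = 0.961538
NSP = 392257 * 0.015 * 0.961538
= 5657.5529


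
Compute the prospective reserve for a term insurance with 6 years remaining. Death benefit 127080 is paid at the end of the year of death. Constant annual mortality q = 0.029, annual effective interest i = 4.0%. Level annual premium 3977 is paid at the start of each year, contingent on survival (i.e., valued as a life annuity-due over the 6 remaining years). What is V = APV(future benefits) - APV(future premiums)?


v = 1/(1+i) = 0.961538
APV(future benefits) per unit = sum_{k=0}^{5} k_p_x * q * v^(k+1) = 0.141893
APV(future benefits) = 127080 * 0.141893 = 18031.7685
Life annuity-due factor ä_{x:6} = sum_{k=0}^{5} k_p_x * v^k = 5.088578
APV(future premiums) = 3977 * 5.088578 = 20237.2757
V = 18031.7685 - 20237.2757
= -2205.5072


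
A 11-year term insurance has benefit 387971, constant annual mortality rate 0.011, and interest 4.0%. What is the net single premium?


NSP = benefit * sum_{k=0}^{n-1} k_p_x * q * v^(k+1)
With constant q=0.011, v=0.961538
Sum = 0.091631
NSP = 387971 * 0.091631
= 35550.1984


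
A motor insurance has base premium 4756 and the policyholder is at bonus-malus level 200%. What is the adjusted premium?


adjusted = base * BM_level / 100
= 4756 * 200 / 100
= 4756 * 2.0
= 9512.0


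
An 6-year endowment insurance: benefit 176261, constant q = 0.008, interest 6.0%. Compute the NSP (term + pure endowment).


Term component = 6805.9137
Pure endowment = 6_p_x * v^6 * benefit = 0.95295 * 0.704961 * 176261 = 118410.7334
NSP = 125216.6471


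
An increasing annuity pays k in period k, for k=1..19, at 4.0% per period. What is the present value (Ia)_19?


(Ia)_n = sum_{k=1}^{n} k * v^k, v = 1/(1+i)
v = 0.961538
Sum computed term by term:
(Ia)_19 = 116.0273


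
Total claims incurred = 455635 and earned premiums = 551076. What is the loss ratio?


Loss ratio = claims / premiums
= 455635 / 551076
= 0.8268


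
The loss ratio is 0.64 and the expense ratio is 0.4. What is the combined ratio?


Combined ratio = loss ratio + expense ratio
= 0.64 + 0.4
= 1.04


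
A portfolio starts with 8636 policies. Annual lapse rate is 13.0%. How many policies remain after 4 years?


remaining = initial * (1 - lapse)^years
= 8636 * (1 - 0.13)^4
= 8636 * 0.572898
= 4947.5438


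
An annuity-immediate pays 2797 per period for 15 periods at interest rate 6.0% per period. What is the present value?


PV = PMT * (1 - (1+i)^(-n)) / i
= 2797 * (1 - (1+0.06)^(-15)) / 0.06
= 2797 * (1 - 0.417265) / 0.06
= 2797 * 9.712249
= 27165.1604


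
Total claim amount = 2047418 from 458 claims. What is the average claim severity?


severity = total / number
= 2047418 / 458
= 4470.345


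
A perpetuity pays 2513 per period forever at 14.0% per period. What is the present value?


PV = PMT / i
= 2513 / 0.14
= 17950.0


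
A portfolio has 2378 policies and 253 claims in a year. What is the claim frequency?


frequency = claims / policies
= 253 / 2378
= 0.1064


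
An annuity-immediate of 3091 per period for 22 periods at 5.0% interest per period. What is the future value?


FV = PMT * ((1+i)^n - 1) / i
= 3091 * ((1.05)^22 - 1) / 0.05
= 3091 * (2.925261 - 1) / 0.05
= 119019.6177


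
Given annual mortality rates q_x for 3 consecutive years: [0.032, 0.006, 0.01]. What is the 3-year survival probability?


p_k = 1 - q_k for each year
Survival = product of (1 - q_k)
= 0.968 * 0.994 * 0.99
= 0.9526


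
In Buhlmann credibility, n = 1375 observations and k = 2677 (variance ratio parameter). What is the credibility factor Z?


Z = n / (n + k)
= 1375 / (1375 + 2677)
= 1375 / 4052
= 0.3393


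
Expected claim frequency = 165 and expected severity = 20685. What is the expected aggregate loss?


E[S] = E[N] * E[X]
= 165 * 20685
= 3.4130e+06


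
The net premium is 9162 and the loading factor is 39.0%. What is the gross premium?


Gross = net * (1 + loading)
= 9162 * (1 + 0.39)
= 9162 * 1.39
= 12735.18


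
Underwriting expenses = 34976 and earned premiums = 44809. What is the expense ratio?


Expense ratio = expenses / premiums
= 34976 / 44809
= 0.7806


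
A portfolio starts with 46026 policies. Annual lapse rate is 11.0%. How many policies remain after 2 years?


remaining = initial * (1 - lapse)^years
= 46026 * (1 - 0.11)^2
= 46026 * 0.7921
= 36457.1946


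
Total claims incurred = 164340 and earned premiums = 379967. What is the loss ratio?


Loss ratio = claims / premiums
= 164340 / 379967
= 0.4325


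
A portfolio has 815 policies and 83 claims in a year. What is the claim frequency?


frequency = claims / policies
= 83 / 815
= 0.1018


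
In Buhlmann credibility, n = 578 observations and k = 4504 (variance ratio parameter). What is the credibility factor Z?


Z = n / (n + k)
= 578 / (578 + 4504)
= 578 / 5082
= 0.1137


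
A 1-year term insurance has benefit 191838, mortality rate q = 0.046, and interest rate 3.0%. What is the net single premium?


NSP = benefit * q * v
v = 1/(1+i) = 0.970874
NSP = 191838 * 0.046 * 0.970874
= 8567.5223


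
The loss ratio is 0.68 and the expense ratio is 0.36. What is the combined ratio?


Combined ratio = loss ratio + expense ratio
= 0.68 + 0.36
= 1.04


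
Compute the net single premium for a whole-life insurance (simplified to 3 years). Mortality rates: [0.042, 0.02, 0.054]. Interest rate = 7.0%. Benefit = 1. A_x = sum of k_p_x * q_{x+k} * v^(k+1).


v = 0.934579
Year 0: k_p_x=1.0, q=0.042, term=0.039252
Year 1: k_p_x=0.958, q=0.02, term=0.016735
Year 2: k_p_x=0.93884, q=0.054, term=0.041384
A_x = 0.0974


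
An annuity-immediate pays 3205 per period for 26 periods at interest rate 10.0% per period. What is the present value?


PV = PMT * (1 - (1+i)^(-n)) / i
= 3205 * (1 - (1+0.1)^(-26)) / 0.1
= 3205 * (1 - 0.083905) / 0.1
= 3205 * 9.160945
= 29360.8302


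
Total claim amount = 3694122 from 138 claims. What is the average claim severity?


severity = total / number
= 3694122 / 138
= 26769.0


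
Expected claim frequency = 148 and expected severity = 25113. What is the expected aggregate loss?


E[S] = E[N] * E[X]
= 148 * 25113
= 3.7167e+06


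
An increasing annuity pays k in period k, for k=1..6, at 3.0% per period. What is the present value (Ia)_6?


(Ia)_n = sum_{k=1}^{n} k * v^k, v = 1/(1+i)
v = 0.970874
Sum computed term by term:
(Ia)_6 = 18.4934


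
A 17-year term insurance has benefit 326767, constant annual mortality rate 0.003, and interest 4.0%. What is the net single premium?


NSP = benefit * sum_{k=0}^{n-1} k_p_x * q * v^(k+1)
With constant q=0.003, v=0.961538
Sum = 0.035734
NSP = 326767 * 0.035734
= 11676.747


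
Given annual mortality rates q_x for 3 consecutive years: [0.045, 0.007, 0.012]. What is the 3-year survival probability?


p_k = 1 - q_k for each year
Survival = product of (1 - q_k)
= 0.955 * 0.993 * 0.988
= 0.9369


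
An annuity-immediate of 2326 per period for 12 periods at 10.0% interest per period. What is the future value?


FV = PMT * ((1+i)^n - 1) / i
= 2326 * ((1.1)^12 - 1) / 0.1
= 2326 * (3.138428 - 1) / 0.1
= 49739.844


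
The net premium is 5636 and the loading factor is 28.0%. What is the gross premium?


Gross = net * (1 + loading)
= 5636 * (1 + 0.28)
= 5636 * 1.28
= 7214.08


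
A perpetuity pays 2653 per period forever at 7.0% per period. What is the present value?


PV = PMT / i
= 2653 / 0.07
= 37900.0


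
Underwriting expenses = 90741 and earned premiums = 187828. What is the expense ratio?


Expense ratio = expenses / premiums
= 90741 / 187828
= 0.4831


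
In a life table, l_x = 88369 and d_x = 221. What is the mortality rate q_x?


q_x = d_x / l_x
= 221 / 88369
= 0.0025


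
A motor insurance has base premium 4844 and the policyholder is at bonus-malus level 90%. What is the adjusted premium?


adjusted = base * BM_level / 100
= 4844 * 90 / 100
= 4844 * 0.9
= 4359.6


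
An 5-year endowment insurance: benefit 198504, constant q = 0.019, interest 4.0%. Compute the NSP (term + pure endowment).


Term component = 16188.6688
Pure endowment = 5_p_x * v^5 * benefit = 0.908542 * 0.821927 * 198504 = 148233.9232
NSP = 164422.592


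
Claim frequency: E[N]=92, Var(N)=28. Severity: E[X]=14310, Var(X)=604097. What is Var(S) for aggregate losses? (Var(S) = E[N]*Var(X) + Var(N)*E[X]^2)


Var(S) = E[N]*Var(X) + Var(N)*E[X]^2
= 92*604097 + 28*14310^2
= 55576924 + 5733730800
= 5.7893e+09


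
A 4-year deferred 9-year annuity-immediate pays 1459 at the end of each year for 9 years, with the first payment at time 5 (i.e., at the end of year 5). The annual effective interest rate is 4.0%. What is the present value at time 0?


PV at time 4 of the 9-year annuity-immediate:
a_n = 1459 * (1-(1+0.04)^(-9))/0.04 = 10848.1488
Discount back 4 years to time 0:
PV = 10848.1488 * (1+0.04)^(-4)
= 10848.1488 * 0.854804
= 9273.0431


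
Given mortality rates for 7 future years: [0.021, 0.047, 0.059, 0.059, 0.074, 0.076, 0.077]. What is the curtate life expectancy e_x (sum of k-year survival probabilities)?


e_x = sum_{k=1}^{n} k_p_x
k_p_x values:
  1_p_x = 0.979
  2_p_x = 0.932987
  3_p_x = 0.877941
  4_p_x = 0.826142
  5_p_x = 0.765008
  6_p_x = 0.706867
  7_p_x = 0.652438
e_x = 5.7404


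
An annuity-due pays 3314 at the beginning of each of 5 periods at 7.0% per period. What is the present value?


PV_due = PMT * (1-(1+i)^(-n))/i * (1+i)
PV_immediate = 13588.0543
PV_due = 13588.0543 * 1.07
= 14539.2181


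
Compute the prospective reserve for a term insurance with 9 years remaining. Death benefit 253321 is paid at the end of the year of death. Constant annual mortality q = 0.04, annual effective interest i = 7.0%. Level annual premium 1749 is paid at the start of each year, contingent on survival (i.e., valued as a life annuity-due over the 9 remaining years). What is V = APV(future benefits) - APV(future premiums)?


v = 1/(1+i) = 0.934579
APV(future benefits) per unit = sum_{k=0}^{8} k_p_x * q * v^(k+1) = 0.226657
APV(future benefits) = 253321 * 0.226657 = 57417.037
Life annuity-due factor ä_{x:9} = sum_{k=0}^{8} k_p_x * v^k = 6.063081
APV(future premiums) = 1749 * 6.063081 = 10604.3287
V = 57417.037 - 10604.3287
= 46812.7084


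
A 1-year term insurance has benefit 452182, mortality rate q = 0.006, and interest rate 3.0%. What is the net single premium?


NSP = benefit * q * v
v = 1/(1+i) = 0.970874
NSP = 452182 * 0.006 * 0.970874
= 2634.0699


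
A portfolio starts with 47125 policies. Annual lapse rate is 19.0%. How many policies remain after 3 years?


remaining = initial * (1 - lapse)^years
= 47125 * (1 - 0.19)^3
= 47125 * 0.531441
= 25044.1571


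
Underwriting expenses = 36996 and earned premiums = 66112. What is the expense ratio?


Expense ratio = expenses / premiums
= 36996 / 66112
= 0.5596


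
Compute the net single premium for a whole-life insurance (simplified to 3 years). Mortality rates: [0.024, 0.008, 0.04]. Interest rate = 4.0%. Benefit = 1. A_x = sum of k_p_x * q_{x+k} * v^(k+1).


v = 0.961538
Year 0: k_p_x=1.0, q=0.024, term=0.023077
Year 1: k_p_x=0.976, q=0.008, term=0.007219
Year 2: k_p_x=0.968192, q=0.04, term=0.034429
A_x = 0.0647


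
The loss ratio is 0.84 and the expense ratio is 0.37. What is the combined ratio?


Combined ratio = loss ratio + expense ratio
= 0.84 + 0.37
= 1.21


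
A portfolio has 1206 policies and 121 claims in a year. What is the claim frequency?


frequency = claims / policies
= 121 / 1206
= 0.1003


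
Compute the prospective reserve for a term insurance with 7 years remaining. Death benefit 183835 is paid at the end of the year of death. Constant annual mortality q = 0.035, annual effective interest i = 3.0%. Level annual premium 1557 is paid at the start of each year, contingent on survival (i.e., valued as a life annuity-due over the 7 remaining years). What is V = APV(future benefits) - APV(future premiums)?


v = 1/(1+i) = 0.970874
APV(future benefits) per unit = sum_{k=0}^{6} k_p_x * q * v^(k+1) = 0.19728
APV(future benefits) = 183835 * 0.19728 = 36266.9999
Life annuity-due factor ä_{x:7} = sum_{k=0}^{6} k_p_x * v^k = 5.805674
APV(future premiums) = 1557 * 5.805674 = 9039.4337
V = 36266.9999 - 9039.4337
= 27227.5661


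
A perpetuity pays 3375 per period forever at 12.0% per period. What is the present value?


PV = PMT / i
= 3375 / 0.12
= 28125.0


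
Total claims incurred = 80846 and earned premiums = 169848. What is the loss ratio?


Loss ratio = claims / premiums
= 80846 / 169848
= 0.476


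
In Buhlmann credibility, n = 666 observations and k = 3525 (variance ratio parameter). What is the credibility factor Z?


Z = n / (n + k)
= 666 / (666 + 3525)
= 666 / 4191
= 0.1589


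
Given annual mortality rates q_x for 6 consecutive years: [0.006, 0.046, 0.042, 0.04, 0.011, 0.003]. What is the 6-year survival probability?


p_k = 1 - q_k for each year
Survival = product of (1 - q_k)
= 0.994 * 0.954 * 0.958 * 0.96 * 0.989 * 0.997
= 0.8599


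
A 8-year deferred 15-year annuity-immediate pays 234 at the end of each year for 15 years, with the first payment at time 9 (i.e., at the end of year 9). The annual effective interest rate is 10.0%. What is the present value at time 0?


PV at time 8 of the 15-year annuity-immediate:
a_n = 234 * (1-(1+0.1)^(-15))/0.1 = 1779.8226
Discount back 8 years to time 0:
PV = 1779.8226 * (1+0.1)^(-8)
= 1779.8226 * 0.466507
= 830.3004


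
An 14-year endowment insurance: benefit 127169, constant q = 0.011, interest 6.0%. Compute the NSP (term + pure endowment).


Term component = 12238.0688
Pure endowment = 14_p_x * v^14 * benefit = 0.856541 * 0.442301 * 127169 = 48177.8289
NSP = 60415.8977


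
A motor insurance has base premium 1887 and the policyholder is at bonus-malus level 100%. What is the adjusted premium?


adjusted = base * BM_level / 100
= 1887 * 100 / 100
= 1887 * 1.0
= 1887.0


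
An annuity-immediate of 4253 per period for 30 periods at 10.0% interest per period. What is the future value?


FV = PMT * ((1+i)^n - 1) / i
= 4253 * ((1.1)^30 - 1) / 0.1
= 4253 * (17.449402 - 1) / 0.1
= 699593.0785


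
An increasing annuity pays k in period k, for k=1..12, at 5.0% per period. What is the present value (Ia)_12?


(Ia)_n = sum_{k=1}^{n} k * v^k, v = 1/(1+i)
v = 0.952381
Sum computed term by term:
(Ia)_12 = 52.4873


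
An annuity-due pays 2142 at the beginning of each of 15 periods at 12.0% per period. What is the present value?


PV_due = PMT * (1-(1+i)^(-n))/i * (1+i)
PV_immediate = 14588.8717
PV_due = 14588.8717 * 1.12
= 16339.5363


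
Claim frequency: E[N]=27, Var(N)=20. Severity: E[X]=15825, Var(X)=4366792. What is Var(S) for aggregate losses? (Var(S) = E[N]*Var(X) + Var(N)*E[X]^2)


Var(S) = E[N]*Var(X) + Var(N)*E[X]^2
= 27*4366792 + 20*15825^2
= 117903384 + 5008612500
= 5.1265e+09


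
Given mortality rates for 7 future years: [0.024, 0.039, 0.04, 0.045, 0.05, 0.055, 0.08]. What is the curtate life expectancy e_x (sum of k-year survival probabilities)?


e_x = sum_{k=1}^{n} k_p_x
k_p_x values:
  1_p_x = 0.976
  2_p_x = 0.937936
  3_p_x = 0.900419
  4_p_x = 0.8599
  5_p_x = 0.816905
  6_p_x = 0.771975
  7_p_x = 0.710217
e_x = 5.9734


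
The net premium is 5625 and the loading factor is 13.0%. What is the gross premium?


Gross = net * (1 + loading)
= 5625 * (1 + 0.13)
= 5625 * 1.13
= 6356.25


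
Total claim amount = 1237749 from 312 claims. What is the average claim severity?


severity = total / number
= 1237749 / 312
= 3967.1442


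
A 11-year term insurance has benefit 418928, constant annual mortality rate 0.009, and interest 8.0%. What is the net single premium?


NSP = benefit * sum_{k=0}^{n-1} k_p_x * q * v^(k+1)
With constant q=0.009, v=0.925926
Sum = 0.061859
NSP = 418928 * 0.061859
= 25914.4572


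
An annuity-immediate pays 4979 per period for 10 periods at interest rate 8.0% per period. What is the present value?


PV = PMT * (1 - (1+i)^(-n)) / i
= 4979 * (1 - (1+0.08)^(-10)) / 0.08
= 4979 * (1 - 0.463193) / 0.08
= 4979 * 6.710081
= 33409.4953


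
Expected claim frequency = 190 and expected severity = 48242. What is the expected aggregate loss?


E[S] = E[N] * E[X]
= 190 * 48242
= 9.1660e+06


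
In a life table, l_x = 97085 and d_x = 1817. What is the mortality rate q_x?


q_x = d_x / l_x
= 1817 / 97085
= 0.0187


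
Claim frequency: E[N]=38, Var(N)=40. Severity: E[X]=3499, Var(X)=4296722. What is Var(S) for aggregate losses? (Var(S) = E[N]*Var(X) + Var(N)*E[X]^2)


Var(S) = E[N]*Var(X) + Var(N)*E[X]^2
= 38*4296722 + 40*3499^2
= 163275436 + 489720040
= 6.5300e+08


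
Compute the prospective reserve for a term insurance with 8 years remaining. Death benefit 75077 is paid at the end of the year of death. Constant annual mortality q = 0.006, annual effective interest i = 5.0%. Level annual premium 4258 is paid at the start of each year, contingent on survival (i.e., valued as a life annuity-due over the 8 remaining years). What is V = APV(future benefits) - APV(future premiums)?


v = 1/(1+i) = 0.952381
APV(future benefits) per unit = sum_{k=0}^{7} k_p_x * q * v^(k+1) = 0.038033
APV(future benefits) = 75077 * 0.038033 = 2855.4046
Life annuity-due factor ä_{x:8} = sum_{k=0}^{7} k_p_x * v^k = 6.655777
APV(future premiums) = 4258 * 6.655777 = 28340.3005
V = 2855.4046 - 28340.3005
= -25484.8959


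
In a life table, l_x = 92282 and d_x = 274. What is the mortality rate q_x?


q_x = d_x / l_x
= 274 / 92282
= 0.003


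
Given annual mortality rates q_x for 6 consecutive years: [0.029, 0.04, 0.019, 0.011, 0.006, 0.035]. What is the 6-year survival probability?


p_k = 1 - q_k for each year
Survival = product of (1 - q_k)
= 0.971 * 0.96 * 0.981 * 0.989 * 0.994 * 0.965
= 0.8675


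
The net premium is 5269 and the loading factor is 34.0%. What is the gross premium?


Gross = net * (1 + loading)
= 5269 * (1 + 0.34)
= 5269 * 1.34
= 7060.46


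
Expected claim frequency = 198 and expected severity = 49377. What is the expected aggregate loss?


E[S] = E[N] * E[X]
= 198 * 49377
= 9.7766e+06


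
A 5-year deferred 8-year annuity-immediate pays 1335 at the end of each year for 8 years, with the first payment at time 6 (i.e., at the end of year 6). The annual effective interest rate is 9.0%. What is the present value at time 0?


PV at time 5 of the 8-year annuity-immediate:
a_n = 1335 * (1-(1+0.09)^(-8))/0.09 = 7388.9835
Discount back 5 years to time 0:
PV = 7388.9835 * (1+0.09)^(-5)
= 7388.9835 * 0.649931
= 4802.3323


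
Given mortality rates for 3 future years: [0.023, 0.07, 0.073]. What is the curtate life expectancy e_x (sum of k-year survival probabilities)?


e_x = sum_{k=1}^{n} k_p_x
k_p_x values:
  1_p_x = 0.977
  2_p_x = 0.90861
  3_p_x = 0.842281
e_x = 2.7279


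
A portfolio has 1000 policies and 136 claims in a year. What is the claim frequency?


frequency = claims / policies
= 136 / 1000
= 0.136


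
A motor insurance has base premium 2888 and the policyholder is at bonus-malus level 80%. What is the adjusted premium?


adjusted = base * BM_level / 100
= 2888 * 80 / 100
= 2888 * 0.8
= 2310.4


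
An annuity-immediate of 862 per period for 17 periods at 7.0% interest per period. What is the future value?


FV = PMT * ((1+i)^n - 1) / i
= 862 * ((1.07)^17 - 1) / 0.07
= 862 * (3.158815 - 1) / 0.07
= 26584.2673
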